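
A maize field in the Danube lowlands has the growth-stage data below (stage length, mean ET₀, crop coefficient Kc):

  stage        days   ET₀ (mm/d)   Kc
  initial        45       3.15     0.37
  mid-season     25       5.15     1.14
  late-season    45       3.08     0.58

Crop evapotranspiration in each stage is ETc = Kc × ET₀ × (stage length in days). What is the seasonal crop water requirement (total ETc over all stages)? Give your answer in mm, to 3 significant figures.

initial: 0.37 × 3.15 × 45 = 52.45 mm
mid-season: 1.14 × 5.15 × 25 = 146.78 mm
late-season: 0.58 × 3.08 × 45 = 80.39 mm
Seasonal total = 279.62 mm

280 mm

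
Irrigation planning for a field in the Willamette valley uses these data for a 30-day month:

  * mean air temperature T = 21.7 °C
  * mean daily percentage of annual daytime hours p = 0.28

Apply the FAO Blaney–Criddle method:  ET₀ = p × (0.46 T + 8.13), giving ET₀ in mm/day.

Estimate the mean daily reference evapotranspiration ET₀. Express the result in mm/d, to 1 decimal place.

ET₀ = 0.28 × (0.46 × 21.7 + 8.13) = 0.28 × 18.112 = 5.0714 mm/d

5.1 mm/d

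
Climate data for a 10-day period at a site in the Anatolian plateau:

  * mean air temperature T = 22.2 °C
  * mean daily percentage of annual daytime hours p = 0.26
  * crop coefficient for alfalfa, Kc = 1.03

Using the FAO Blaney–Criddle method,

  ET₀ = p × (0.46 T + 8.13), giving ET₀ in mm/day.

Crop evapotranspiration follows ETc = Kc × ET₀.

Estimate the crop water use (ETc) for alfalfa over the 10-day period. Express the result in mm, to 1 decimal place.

ET₀ = 0.26 × (0.46 × 22.2 + 8.13) = 0.26 × 18.342 = 4.7689 mm/d
ETc = Kc × ET₀ = 1.03 × 4.7689 = 4.9120 mm/d
Over 10 days: 4.9120 × 10 = 49.120 mm

49.1 mm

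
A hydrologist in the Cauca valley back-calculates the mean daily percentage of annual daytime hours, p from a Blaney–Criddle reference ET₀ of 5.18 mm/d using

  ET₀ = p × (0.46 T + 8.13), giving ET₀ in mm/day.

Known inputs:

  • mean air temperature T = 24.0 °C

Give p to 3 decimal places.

p = ET₀ / (0.46 T + 8.13) = 5.18 / (0.46 × 24.0 + 8.13) = 5.18 / 19.170 = 0.2702

0.270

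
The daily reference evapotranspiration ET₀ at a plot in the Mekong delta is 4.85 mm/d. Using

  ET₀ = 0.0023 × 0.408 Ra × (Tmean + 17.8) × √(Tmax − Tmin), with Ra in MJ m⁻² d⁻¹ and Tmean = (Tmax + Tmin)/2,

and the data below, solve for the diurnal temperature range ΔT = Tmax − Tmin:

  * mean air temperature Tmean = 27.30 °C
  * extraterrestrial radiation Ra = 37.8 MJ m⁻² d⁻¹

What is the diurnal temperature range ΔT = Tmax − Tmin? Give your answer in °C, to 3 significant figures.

9.19 °C

√ΔT = ET₀ / [0.0023 × 0.408 × Ra × (Tmean+17.8)] = 4.85 / (0.0023 × 15.4224 × 45.10) = 3.0317
ΔT = 3.0317² = 9.191 °C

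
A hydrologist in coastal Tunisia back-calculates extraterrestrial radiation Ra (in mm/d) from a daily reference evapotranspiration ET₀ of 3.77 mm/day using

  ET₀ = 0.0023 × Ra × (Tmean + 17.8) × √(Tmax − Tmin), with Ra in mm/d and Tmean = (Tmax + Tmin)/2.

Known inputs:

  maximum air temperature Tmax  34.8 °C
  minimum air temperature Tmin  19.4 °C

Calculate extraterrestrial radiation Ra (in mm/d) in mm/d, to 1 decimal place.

Tmean = 27.10 °C; √ΔT = 3.9243
Ra = ET₀ / [0.0023 × (Tmean+17.8) × √ΔT] = 3.77 / (0.0023 × 44.90 × 3.9243) = 9.303 mm/d

9.3 mm/d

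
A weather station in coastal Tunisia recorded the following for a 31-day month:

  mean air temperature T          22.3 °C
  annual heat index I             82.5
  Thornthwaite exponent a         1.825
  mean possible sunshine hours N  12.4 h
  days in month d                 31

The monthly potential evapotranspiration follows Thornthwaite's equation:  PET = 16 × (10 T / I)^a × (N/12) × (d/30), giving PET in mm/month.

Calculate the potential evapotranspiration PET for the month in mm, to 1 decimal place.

10T/I = 10 × 22.3 / 82.5 = 2.7030
(10T/I)^a = 2.7030^1.825 = 6.1393
Uncorrected PET = 16 × 6.1393 = 98.229 mm
Correction = (N/12)(d/30) = (12.4/12)(31/30) = 1.0678
PET = 98.229 × 1.0678 = 104.889 mm/month

104.9 mm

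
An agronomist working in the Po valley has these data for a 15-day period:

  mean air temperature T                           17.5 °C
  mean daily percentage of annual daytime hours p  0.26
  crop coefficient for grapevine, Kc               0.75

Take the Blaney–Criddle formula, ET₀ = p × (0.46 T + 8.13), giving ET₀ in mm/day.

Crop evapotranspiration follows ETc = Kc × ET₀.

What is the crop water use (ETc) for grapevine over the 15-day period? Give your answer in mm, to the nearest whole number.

ET₀ = 0.26 × (0.46 × 17.5 + 8.13) = 0.26 × 16.180 = 4.2068 mm/d
ETc = Kc × ET₀ = 0.75 × 4.2068 = 3.1551 mm/d
Over 15 days: 3.1551 × 15 = 47.327 mm

47 mm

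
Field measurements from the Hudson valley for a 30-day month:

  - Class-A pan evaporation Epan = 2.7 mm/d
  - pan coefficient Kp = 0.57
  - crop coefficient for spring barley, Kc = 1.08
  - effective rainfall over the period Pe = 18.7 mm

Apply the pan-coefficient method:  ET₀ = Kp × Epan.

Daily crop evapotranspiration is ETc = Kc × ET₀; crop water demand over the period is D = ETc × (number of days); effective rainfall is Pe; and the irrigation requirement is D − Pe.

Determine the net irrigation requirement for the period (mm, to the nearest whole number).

31 mm

ET₀ = 0.57 × 2.7 = 1.5390 mm/d
ETc = Kc × ET₀ = 1.08 × 1.5390 = 1.6621 mm/d
Crop demand D = ETc × 30 d = 1.6621 × 30 = 49.863 mm
D − Pe = 49.863 − 18.7 = 31.163 mm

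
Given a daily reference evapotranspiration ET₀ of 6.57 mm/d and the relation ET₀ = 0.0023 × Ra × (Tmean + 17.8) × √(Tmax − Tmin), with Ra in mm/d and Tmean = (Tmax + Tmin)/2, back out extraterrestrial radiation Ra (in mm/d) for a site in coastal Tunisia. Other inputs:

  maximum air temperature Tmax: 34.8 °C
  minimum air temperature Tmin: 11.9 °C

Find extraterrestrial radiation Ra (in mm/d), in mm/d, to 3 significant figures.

14.5 mm/d

Tmean = 23.35 °C; √ΔT = 4.7854
Ra = ET₀ / [0.0023 × (Tmean+17.8) × √ΔT] = 6.57 / (0.0023 × 41.15 × 4.7854) = 14.506 mm/d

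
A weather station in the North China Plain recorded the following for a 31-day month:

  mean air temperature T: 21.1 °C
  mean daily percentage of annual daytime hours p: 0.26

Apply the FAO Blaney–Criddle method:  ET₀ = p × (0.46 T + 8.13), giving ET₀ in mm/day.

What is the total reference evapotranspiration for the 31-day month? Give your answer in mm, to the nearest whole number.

ET₀ = 0.26 × (0.46 × 21.1 + 8.13) = 0.26 × 17.836 = 4.6374 mm/d
Monthly total = 4.6374 × 31 = 143.759 mm

144 mm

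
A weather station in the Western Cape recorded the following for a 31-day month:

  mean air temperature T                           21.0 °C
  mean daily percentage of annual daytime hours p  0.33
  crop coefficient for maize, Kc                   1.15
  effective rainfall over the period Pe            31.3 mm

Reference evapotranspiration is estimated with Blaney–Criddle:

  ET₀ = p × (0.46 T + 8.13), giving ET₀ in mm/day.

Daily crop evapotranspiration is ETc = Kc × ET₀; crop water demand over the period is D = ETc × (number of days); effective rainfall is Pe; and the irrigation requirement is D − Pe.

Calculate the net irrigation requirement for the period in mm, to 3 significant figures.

ET₀ = 0.33 × (0.46 × 21.0 + 8.13) = 0.33 × 17.790 = 5.8707 mm/d
ETc = Kc × ET₀ = 1.15 × 5.8707 = 6.7513 mm/d
Crop demand D = ETc × 31 d = 6.7513 × 31 = 209.290 mm
D − Pe = 209.290 − 31.3 = 177.990 mm

178 mm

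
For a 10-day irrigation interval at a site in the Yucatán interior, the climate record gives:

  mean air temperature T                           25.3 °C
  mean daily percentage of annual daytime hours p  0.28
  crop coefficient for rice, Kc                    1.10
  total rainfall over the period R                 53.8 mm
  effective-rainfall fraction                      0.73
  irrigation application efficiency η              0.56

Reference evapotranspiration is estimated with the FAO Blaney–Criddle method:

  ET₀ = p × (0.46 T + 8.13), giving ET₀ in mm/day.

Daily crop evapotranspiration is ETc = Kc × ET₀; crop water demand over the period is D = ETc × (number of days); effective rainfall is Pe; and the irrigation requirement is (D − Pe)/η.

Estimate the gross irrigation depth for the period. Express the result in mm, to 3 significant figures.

38.6 mm

ET₀ = 0.28 × (0.46 × 25.3 + 8.13) = 0.28 × 19.768 = 5.5350 mm/d
ETc = Kc × ET₀ = 1.10 × 5.5350 = 6.0885 mm/d
Crop demand D = ETc × 10 d = 6.0885 × 10 = 60.885 mm
Pe = 0.73 × 53.8 = 39.274 mm
D − Pe = 60.885 − 39.274 = 21.611 mm
Gross irrigation = 21.611 / 0.56 = 38.591 mm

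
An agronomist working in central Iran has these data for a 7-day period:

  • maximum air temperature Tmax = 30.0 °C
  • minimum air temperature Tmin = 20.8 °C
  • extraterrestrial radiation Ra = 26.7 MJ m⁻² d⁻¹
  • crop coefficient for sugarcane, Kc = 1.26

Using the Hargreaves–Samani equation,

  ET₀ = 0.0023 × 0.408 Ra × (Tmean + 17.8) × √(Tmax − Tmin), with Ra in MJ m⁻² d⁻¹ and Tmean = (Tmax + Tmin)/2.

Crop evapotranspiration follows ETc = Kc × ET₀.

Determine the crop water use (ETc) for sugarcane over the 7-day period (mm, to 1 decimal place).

Tmean = (30.0 + 20.8)/2 = 25.40 °C
0.408 Ra = 0.408 × 26.7 = 10.8936 mm/d equivalent
ET₀ = 0.0023 × 10.8936 × (25.40 + 17.8) × √9.2 = 0.0023 × 10.8936 × 43.20 × 3.0332 = 3.2831 mm/d
ETc = Kc × ET₀ = 1.26 × 3.2831 = 4.1367 mm/d
Over 7 days: 4.1367 × 7 = 28.957 mm

29.0 mm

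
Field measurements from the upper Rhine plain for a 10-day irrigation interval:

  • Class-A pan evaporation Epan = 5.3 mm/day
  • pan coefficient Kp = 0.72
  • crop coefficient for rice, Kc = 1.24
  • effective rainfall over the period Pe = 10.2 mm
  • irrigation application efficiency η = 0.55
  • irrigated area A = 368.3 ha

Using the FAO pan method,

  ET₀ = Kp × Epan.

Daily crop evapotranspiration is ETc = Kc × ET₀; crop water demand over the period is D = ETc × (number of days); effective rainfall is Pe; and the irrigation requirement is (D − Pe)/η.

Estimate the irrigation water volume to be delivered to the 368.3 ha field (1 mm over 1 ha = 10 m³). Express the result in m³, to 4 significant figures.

ET₀ = 0.72 × 5.3 = 3.8160 mm/d
ETc = Kc × ET₀ = 1.24 × 3.8160 = 4.7318 mm/d
Crop demand D = ETc × 10 d = 4.7318 × 10 = 47.318 mm
D − Pe = 47.318 − 10.2 = 37.118 mm
Gross irrigation = 37.118 / 0.55 = 67.487 mm
Volume = 67.487 mm × 368.3 ha × 10 = 248554.6 m³

248600 m³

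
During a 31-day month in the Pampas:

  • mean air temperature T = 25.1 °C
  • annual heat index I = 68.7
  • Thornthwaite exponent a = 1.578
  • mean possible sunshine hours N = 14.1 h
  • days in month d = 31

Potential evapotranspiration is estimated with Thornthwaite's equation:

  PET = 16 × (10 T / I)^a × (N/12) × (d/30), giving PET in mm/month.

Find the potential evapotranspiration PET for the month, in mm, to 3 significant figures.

10T/I = 10 × 25.1 / 68.7 = 3.6536
(10T/I)^a = 3.6536^1.578 = 7.7263
Uncorrected PET = 16 × 7.7263 = 123.621 mm
Correction = (N/12)(d/30) = (14.1/12)(31/30) = 1.2142
PET = 123.621 × 1.2142 = 150.101 mm/month

150 mm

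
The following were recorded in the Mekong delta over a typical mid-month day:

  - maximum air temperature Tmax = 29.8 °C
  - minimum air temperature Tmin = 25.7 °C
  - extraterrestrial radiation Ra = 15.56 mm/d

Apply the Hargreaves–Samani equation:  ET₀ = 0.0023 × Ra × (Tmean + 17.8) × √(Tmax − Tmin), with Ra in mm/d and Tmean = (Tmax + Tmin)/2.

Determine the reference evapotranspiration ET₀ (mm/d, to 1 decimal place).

Tmean = (29.8 + 25.7)/2 = 27.75 °C
ET₀ = 0.0023 × 15.56 × (27.75 + 17.8) × √4.1 = 0.0023 × 15.56 × 45.55 × 2.0248 = 3.3007 mm/d

3.3 mm/d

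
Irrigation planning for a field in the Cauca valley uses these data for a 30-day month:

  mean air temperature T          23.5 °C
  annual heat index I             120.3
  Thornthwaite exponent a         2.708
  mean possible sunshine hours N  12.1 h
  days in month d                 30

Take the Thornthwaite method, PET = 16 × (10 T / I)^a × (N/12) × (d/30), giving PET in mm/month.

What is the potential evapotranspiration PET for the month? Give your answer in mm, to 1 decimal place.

98.9 mm

10T/I = 10 × 23.5 / 120.3 = 1.9534
(10T/I)^a = 1.9534^2.708 = 6.1300
Uncorrected PET = 16 × 6.1300 = 98.080 mm
Correction = (N/12)(d/30) = (12.1/12)(30/30) = 1.0083
PET = 98.080 × 1.0083 = 98.894 mm/month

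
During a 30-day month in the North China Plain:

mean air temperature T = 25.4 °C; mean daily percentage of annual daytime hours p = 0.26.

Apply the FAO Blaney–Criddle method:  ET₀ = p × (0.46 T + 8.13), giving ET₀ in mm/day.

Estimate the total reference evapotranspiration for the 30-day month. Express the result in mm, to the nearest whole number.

ET₀ = 0.26 × (0.46 × 25.4 + 8.13) = 0.26 × 19.814 = 5.1516 mm/d
Monthly total = 5.1516 × 30 = 154.548 mm

155 mm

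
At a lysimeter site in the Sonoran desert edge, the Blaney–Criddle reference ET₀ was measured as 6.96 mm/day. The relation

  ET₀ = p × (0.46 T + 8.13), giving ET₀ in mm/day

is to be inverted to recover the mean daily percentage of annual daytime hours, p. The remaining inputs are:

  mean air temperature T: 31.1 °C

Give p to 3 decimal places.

p = ET₀ / (0.46 T + 8.13) = 6.96 / (0.46 × 31.1 + 8.13) = 6.96 / 22.436 = 0.3102

0.310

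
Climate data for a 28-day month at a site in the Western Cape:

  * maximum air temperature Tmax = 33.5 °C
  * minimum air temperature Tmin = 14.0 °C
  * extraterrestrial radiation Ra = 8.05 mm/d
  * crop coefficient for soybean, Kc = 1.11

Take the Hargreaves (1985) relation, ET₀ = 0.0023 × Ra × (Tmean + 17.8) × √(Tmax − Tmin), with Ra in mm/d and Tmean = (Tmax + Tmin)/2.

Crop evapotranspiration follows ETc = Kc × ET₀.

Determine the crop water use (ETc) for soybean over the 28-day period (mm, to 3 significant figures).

Tmean = (33.5 + 14.0)/2 = 23.75 °C
ET₀ = 0.0023 × 8.05 × (23.75 + 17.8) × √19.5 = 0.0023 × 8.05 × 41.55 × 4.4159 = 3.3971 mm/d
ETc = Kc × ET₀ = 1.11 × 3.3971 = 3.7708 mm/d
Over 28 days: 3.7708 × 28 = 105.582 mm

106 mm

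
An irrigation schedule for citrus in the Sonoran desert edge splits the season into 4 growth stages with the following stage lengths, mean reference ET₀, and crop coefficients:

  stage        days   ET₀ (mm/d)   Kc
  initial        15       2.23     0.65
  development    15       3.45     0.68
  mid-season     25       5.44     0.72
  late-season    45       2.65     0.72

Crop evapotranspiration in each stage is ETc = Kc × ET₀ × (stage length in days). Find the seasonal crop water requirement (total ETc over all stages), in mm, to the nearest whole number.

initial: 0.65 × 2.23 × 15 = 21.74 mm
development: 0.68 × 3.45 × 15 = 35.19 mm
mid-season: 0.72 × 5.44 × 25 = 97.92 mm
late-season: 0.72 × 2.65 × 45 = 85.86 mm
Seasonal total = 240.71 mm

241 mm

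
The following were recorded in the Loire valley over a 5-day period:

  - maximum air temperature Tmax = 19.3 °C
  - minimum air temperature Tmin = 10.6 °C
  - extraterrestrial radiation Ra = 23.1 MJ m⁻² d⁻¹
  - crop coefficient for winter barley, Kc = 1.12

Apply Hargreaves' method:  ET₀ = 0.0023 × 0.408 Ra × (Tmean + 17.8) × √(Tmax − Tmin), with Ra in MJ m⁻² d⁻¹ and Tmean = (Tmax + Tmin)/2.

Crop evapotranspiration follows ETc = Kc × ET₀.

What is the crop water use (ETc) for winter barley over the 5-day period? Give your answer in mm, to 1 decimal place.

Tmean = (19.3 + 10.6)/2 = 14.95 °C
0.408 Ra = 0.408 × 23.1 = 9.4248 mm/d equivalent
ET₀ = 0.0023 × 9.4248 × (14.95 + 17.8) × √8.7 = 0.0023 × 9.4248 × 32.75 × 2.9496 = 2.0940 mm/d
ETc = Kc × ET₀ = 1.12 × 2.0940 = 2.3453 mm/d
Over 5 days: 2.3453 × 5 = 11.727 mm

11.7 mm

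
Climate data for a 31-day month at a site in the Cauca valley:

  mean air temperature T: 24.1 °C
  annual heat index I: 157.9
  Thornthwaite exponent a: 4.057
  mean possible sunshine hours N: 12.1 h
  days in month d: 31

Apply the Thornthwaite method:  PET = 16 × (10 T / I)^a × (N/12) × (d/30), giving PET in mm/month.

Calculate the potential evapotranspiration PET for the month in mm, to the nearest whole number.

93 mm

10T/I = 10 × 24.1 / 157.9 = 1.5263
(10T/I)^a = 1.5263^4.057 = 5.5594
Uncorrected PET = 16 × 5.5594 = 88.950 mm
Correction = (N/12)(d/30) = (12.1/12)(31/30) = 1.0419
PET = 88.950 × 1.0419 = 92.677 mm/month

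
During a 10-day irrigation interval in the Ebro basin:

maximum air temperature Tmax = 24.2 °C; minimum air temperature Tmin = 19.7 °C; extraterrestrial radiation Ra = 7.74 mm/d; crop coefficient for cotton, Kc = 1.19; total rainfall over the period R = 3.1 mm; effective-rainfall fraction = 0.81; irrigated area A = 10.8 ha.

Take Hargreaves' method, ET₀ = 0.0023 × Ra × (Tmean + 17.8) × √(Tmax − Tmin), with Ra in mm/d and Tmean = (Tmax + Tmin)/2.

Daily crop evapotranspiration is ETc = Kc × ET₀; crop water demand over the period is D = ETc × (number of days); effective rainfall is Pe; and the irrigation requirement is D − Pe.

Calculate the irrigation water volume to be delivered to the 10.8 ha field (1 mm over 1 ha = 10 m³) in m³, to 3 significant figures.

1660 m³

Tmean = (24.2 + 19.7)/2 = 21.95 °C
ET₀ = 0.0023 × 7.74 × (21.95 + 17.8) × √4.5 = 0.0023 × 7.74 × 39.75 × 2.1213 = 1.5011 mm/d
ETc = Kc × ET₀ = 1.19 × 1.5011 = 1.7863 mm/d
Crop demand D = ETc × 10 d = 1.7863 × 10 = 17.863 mm
Pe = 0.81 × 3.1 = 2.511 mm
D − Pe = 17.863 − 2.511 = 15.352 mm
Volume = 15.352 mm × 10.8 ha × 10 = 1658.0 m³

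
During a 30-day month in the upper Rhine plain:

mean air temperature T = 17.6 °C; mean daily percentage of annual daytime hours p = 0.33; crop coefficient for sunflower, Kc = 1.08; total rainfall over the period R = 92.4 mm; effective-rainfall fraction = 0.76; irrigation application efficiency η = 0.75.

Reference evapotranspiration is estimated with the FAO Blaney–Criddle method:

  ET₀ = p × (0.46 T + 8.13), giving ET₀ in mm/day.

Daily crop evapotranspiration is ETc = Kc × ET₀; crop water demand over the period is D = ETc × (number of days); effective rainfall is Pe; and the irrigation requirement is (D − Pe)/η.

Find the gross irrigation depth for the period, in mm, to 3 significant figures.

ET₀ = 0.33 × (0.46 × 17.6 + 8.13) = 0.33 × 16.226 = 5.3546 mm/d
ETc = Kc × ET₀ = 1.08 × 5.3546 = 5.7830 mm/d
Crop demand D = ETc × 30 d = 5.7830 × 30 = 173.490 mm
Pe = 0.76 × 92.4 = 70.224 mm
D − Pe = 173.490 − 70.224 = 103.266 mm
Gross irrigation = 103.266 / 0.75 = 137.688 mm

138 mm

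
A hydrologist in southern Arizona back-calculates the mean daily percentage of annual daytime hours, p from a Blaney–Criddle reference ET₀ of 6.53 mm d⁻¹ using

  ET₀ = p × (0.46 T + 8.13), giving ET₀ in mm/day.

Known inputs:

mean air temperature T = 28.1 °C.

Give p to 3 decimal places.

0.310

p = ET₀ / (0.46 T + 8.13) = 6.53 / (0.46 × 28.1 + 8.13) = 6.53 / 21.056 = 0.3101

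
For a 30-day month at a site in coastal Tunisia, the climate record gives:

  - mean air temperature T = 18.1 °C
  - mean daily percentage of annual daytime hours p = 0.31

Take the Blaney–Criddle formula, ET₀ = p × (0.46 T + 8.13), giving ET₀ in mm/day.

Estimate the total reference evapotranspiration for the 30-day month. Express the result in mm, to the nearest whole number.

ET₀ = 0.31 × (0.46 × 18.1 + 8.13) = 0.31 × 16.456 = 5.1014 mm/d
Monthly total = 5.1014 × 30 = 153.042 mm

153 mm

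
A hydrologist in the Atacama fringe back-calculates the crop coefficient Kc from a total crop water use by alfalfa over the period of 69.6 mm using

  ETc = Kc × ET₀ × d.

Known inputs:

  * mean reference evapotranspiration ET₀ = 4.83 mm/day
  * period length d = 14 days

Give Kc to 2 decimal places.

1.03

ETc = Kc × ET₀ × d  ⇒  Kc = ETc / (ET₀ × d)
Kc = 69.6 / (4.83 × 14) = 69.6 / 67.62 = 1.0293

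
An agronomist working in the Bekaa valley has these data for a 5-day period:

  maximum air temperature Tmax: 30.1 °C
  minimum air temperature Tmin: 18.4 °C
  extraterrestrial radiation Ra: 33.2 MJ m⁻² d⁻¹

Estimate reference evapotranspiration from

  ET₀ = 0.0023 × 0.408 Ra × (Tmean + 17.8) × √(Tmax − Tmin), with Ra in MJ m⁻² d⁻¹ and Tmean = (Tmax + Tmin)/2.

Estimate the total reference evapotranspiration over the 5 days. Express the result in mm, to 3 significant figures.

Tmean = (30.1 + 18.4)/2 = 24.25 °C
0.408 Ra = 0.408 × 33.2 = 13.5456 mm/d equivalent
ET₀ = 0.0023 × 13.5456 × (24.25 + 17.8) × √11.7 = 0.0023 × 13.5456 × 42.05 × 3.4205 = 4.4811 mm/d
Over 5 days: 4.4811 × 5 = 22.406 mm

22.4 mm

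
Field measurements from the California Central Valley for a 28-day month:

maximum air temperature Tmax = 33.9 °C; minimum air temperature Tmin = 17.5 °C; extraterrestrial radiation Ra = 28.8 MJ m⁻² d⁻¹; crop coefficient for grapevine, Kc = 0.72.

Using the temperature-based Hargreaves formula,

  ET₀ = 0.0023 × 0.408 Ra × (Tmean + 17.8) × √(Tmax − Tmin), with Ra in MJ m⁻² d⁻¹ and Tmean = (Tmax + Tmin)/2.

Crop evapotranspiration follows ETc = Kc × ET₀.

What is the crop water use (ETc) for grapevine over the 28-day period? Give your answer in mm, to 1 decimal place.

Tmean = (33.9 + 17.5)/2 = 25.70 °C
0.408 Ra = 0.408 × 28.8 = 11.7504 mm/d equivalent
ET₀ = 0.0023 × 11.7504 × (25.70 + 17.8) × √16.4 = 0.0023 × 11.7504 × 43.50 × 4.0497 = 4.7609 mm/d
ETc = Kc × ET₀ = 0.72 × 4.7609 = 3.4278 mm/d
Over 28 days: 3.4278 × 28 = 95.978 mm

96.0 mm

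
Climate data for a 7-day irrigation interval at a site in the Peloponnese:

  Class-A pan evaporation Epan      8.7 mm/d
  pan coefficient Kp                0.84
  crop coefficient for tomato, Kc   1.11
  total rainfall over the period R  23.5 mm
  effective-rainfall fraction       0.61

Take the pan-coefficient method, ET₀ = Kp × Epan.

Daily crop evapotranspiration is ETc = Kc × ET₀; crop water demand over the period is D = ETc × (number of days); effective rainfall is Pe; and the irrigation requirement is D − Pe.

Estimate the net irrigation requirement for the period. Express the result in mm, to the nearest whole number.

ET₀ = 0.84 × 8.7 = 7.3080 mm/d
ETc = Kc × ET₀ = 1.11 × 7.3080 = 8.1119 mm/d
Crop demand D = ETc × 7 d = 8.1119 × 7 = 56.783 mm
Pe = 0.61 × 23.5 = 14.335 mm
D − Pe = 56.783 − 14.335 = 42.448 mm

42 mm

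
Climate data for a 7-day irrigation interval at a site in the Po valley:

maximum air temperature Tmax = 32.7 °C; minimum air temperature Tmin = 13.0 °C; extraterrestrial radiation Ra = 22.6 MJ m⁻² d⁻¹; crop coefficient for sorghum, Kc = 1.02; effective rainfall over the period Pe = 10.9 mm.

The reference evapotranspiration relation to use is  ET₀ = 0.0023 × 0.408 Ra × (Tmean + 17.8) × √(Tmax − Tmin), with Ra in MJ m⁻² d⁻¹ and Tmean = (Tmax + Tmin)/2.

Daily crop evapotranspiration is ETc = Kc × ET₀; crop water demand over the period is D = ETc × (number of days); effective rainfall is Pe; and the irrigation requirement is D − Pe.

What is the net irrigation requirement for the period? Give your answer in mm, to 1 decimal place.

Tmean = (32.7 + 13.0)/2 = 22.85 °C
0.408 Ra = 0.408 × 22.6 = 9.2208 mm/d equivalent
ET₀ = 0.0023 × 9.2208 × (22.85 + 17.8) × √19.7 = 0.0023 × 9.2208 × 40.65 × 4.4385 = 3.8264 mm/d
ETc = Kc × ET₀ = 1.02 × 3.8264 = 3.9029 mm/d
Crop demand D = ETc × 7 d = 3.9029 × 7 = 27.320 mm
D − Pe = 27.320 − 10.9 = 16.420 mm

16.4 mm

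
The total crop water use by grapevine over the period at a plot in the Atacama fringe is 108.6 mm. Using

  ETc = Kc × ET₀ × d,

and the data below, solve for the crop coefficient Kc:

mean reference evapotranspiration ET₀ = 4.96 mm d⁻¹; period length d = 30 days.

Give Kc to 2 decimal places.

0.73

ETc = Kc × ET₀ × d  ⇒  Kc = ETc / (ET₀ × d)
Kc = 108.6 / (4.96 × 30) = 108.6 / 148.80 = 0.7298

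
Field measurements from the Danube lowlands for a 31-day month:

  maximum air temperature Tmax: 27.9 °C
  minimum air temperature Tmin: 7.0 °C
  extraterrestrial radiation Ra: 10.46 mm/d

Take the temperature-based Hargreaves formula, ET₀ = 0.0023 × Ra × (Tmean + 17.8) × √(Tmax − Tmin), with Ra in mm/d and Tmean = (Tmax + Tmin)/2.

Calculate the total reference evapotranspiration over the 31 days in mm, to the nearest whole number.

Tmean = (27.9 + 7.0)/2 = 17.45 °C
ET₀ = 0.0023 × 10.46 × (17.45 + 17.8) × √20.9 = 0.0023 × 10.46 × 35.25 × 4.5717 = 3.8770 mm/d
Over 31 days: 3.8770 × 31 = 120.187 mm

120 mm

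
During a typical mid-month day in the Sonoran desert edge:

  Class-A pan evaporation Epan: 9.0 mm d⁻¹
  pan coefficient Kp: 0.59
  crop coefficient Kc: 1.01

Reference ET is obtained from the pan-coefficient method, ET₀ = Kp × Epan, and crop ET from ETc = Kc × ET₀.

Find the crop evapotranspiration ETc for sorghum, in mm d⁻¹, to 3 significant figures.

ET₀ = 0.59 × 9.0 = 5.3100 mm/d
ETc = Kc × ET₀ = 1.01 × 5.3100 = 5.3631 mm/d

5.36 mm d⁻¹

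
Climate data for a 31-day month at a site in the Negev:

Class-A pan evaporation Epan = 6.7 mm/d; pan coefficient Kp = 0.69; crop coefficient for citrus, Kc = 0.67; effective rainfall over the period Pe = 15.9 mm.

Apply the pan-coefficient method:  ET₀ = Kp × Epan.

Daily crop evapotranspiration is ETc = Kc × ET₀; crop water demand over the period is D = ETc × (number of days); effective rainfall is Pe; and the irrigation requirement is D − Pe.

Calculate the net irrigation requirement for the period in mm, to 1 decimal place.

80.1 mm

ET₀ = 0.69 × 6.7 = 4.6230 mm/d
ETc = Kc × ET₀ = 0.67 × 4.6230 = 3.0974 mm/d
Crop demand D = ETc × 31 d = 3.0974 × 31 = 96.019 mm
D − Pe = 96.019 − 15.9 = 80.119 mm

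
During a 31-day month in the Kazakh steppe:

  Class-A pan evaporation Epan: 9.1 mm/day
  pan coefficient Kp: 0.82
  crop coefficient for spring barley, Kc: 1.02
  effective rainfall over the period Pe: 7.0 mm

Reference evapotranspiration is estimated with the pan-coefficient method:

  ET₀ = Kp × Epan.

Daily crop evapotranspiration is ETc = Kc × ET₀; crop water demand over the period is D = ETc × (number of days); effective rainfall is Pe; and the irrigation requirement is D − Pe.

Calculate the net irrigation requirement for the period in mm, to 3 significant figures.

ET₀ = 0.82 × 9.1 = 7.4620 mm/d
ETc = Kc × ET₀ = 1.02 × 7.4620 = 7.6112 mm/d
Crop demand D = ETc × 31 d = 7.6112 × 31 = 235.947 mm
D − Pe = 235.947 − 7.0 = 228.947 mm

229 mm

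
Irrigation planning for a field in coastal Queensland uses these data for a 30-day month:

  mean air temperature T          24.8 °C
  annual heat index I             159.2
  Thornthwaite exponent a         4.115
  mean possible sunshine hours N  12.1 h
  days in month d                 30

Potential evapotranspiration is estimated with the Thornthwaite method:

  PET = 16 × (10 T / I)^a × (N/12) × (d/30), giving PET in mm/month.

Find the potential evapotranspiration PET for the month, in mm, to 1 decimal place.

10T/I = 10 × 24.8 / 159.2 = 1.5578
(10T/I)^a = 1.5578^4.115 = 6.1971
Uncorrected PET = 16 × 6.1971 = 99.154 mm
Correction = (N/12)(d/30) = (12.1/12)(30/30) = 1.0083
PET = 99.154 × 1.0083 = 99.977 mm/month

100.0 mm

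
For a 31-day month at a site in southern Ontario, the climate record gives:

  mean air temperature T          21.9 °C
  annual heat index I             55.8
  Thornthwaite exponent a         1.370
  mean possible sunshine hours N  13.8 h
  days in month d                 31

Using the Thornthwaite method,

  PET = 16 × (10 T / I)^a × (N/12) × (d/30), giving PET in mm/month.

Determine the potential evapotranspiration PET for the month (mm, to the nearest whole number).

124 mm

10T/I = 10 × 21.9 / 55.8 = 3.9247
(10T/I)^a = 3.9247^1.370 = 6.5090
Uncorrected PET = 16 × 6.5090 = 104.144 mm
Correction = (N/12)(d/30) = (13.8/12)(31/30) = 1.1883
PET = 104.144 × 1.1883 = 123.754 mm/month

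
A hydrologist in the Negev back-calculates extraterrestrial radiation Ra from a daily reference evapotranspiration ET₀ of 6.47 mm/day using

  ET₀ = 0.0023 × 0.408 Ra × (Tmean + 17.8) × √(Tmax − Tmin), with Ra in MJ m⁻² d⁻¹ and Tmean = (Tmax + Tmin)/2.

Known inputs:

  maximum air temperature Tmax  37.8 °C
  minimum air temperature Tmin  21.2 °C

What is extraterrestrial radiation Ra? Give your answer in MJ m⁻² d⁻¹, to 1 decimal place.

Tmean = (37.8+21.2)/2 = 29.50 °C; ΔT = 16.6
Ra = ET₀ / [0.0023 × 0.408 × (Tmean+17.8) × √ΔT]
   = 6.47 / (0.0023 × 0.408 × 47.30 × 4.0743) = 35.777 MJ m⁻² d⁻¹

35.8 MJ m⁻² d⁻¹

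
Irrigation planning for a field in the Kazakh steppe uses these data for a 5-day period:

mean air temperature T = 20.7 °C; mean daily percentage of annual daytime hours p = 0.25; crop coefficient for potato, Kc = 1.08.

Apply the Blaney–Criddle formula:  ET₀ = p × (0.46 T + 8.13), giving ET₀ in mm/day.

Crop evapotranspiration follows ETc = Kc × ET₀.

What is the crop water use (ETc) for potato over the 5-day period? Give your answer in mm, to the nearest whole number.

ET₀ = 0.25 × (0.46 × 20.7 + 8.13) = 0.25 × 17.652 = 4.4130 mm/d
ETc = Kc × ET₀ = 1.08 × 4.4130 = 4.7660 mm/d
Over 5 days: 4.7660 × 5 = 23.830 mm

24 mm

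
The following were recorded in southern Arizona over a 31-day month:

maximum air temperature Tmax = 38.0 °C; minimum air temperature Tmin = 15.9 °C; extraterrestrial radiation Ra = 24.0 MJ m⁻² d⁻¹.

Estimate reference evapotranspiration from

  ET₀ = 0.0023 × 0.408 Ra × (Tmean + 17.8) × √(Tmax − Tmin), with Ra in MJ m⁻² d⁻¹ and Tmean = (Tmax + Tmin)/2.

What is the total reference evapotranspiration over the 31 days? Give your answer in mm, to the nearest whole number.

147 mm

Tmean = (38.0 + 15.9)/2 = 26.95 °C
0.408 Ra = 0.408 × 24.0 = 9.7920 mm/d equivalent
ET₀ = 0.0023 × 9.7920 × (26.95 + 17.8) × √22.1 = 0.0023 × 9.7920 × 44.75 × 4.7011 = 4.7380 mm/d
Over 31 days: 4.7380 × 31 = 146.878 mm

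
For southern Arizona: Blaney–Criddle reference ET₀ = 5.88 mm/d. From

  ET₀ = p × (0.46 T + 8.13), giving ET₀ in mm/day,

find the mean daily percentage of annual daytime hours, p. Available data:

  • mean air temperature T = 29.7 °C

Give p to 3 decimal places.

0.270

p = ET₀ / (0.46 T + 8.13) = 5.88 / (0.46 × 29.7 + 8.13) = 5.88 / 21.792 = 0.2698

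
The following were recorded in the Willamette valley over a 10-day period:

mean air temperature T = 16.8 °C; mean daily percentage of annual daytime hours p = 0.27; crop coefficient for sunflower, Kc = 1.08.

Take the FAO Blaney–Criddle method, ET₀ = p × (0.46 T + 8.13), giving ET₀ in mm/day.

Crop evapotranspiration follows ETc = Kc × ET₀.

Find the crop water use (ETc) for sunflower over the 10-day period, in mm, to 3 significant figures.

46.2 mm

ET₀ = 0.27 × (0.46 × 16.8 + 8.13) = 0.27 × 15.858 = 4.2817 mm/d
ETc = Kc × ET₀ = 1.08 × 4.2817 = 4.6242 mm/d
Over 10 days: 4.6242 × 10 = 46.242 mm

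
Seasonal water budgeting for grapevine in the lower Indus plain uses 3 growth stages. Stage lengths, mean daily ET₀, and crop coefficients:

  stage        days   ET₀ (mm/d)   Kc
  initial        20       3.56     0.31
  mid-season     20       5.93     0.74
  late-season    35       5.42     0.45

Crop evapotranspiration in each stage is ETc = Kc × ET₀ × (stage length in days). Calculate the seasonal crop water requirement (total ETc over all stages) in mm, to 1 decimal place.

initial: 0.31 × 3.56 × 20 = 22.07 mm
mid-season: 0.74 × 5.93 × 20 = 87.76 mm
late-season: 0.45 × 5.42 × 35 = 85.37 mm
Seasonal total = 195.20 mm

195.2 mm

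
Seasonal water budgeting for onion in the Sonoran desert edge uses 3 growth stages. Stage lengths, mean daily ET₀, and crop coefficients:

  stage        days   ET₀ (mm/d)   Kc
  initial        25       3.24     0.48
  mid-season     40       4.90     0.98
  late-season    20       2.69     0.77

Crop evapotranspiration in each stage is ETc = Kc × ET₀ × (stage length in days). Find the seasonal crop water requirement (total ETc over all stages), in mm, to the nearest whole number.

272 mm

initial: 0.48 × 3.24 × 25 = 38.88 mm
mid-season: 0.98 × 4.90 × 40 = 192.08 mm
late-season: 0.77 × 2.69 × 20 = 41.43 mm
Seasonal total = 272.39 mm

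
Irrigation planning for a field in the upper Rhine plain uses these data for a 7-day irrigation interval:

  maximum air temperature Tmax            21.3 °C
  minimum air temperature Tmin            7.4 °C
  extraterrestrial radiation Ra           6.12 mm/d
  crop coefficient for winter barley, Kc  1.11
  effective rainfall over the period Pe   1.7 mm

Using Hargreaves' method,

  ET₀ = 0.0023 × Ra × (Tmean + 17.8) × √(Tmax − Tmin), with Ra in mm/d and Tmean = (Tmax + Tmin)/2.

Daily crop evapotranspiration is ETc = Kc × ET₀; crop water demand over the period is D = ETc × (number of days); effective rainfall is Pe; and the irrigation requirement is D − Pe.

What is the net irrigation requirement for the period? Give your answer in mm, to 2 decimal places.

Tmean = (21.3 + 7.4)/2 = 14.35 °C
ET₀ = 0.0023 × 6.12 × (14.35 + 17.8) × √13.9 = 0.0023 × 6.12 × 32.15 × 3.7283 = 1.6872 mm/d
ETc = Kc × ET₀ = 1.11 × 1.6872 = 1.8728 mm/d
Crop demand D = ETc × 7 d = 1.8728 × 7 = 13.110 mm
D − Pe = 13.110 − 1.7 = 11.410 mm

11.41 mm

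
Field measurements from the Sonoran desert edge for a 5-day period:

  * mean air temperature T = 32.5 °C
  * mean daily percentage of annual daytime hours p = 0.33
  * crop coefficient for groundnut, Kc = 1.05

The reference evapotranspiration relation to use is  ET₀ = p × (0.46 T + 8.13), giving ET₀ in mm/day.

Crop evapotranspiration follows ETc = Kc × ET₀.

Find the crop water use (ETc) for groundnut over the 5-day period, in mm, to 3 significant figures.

ET₀ = 0.33 × (0.46 × 32.5 + 8.13) = 0.33 × 23.080 = 7.6164 mm/d
ETc = Kc × ET₀ = 1.05 × 7.6164 = 7.9972 mm/d
Over 5 days: 7.9972 × 5 = 39.986 mm

40.0 mm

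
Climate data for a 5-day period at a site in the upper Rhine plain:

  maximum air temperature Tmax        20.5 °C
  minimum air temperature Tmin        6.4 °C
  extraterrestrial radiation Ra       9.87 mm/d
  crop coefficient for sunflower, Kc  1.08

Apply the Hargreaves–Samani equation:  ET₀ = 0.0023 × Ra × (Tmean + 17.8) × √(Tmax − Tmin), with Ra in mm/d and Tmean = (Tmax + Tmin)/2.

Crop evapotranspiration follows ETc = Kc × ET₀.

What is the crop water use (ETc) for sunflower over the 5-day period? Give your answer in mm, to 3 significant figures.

Tmean = (20.5 + 6.4)/2 = 13.45 °C
ET₀ = 0.0023 × 9.87 × (13.45 + 17.8) × √14.1 = 0.0023 × 9.87 × 31.25 × 3.7550 = 2.6638 mm/d
ETc = Kc × ET₀ = 1.08 × 2.6638 = 2.8769 mm/d
Over 5 days: 2.8769 × 5 = 14.385 mm

14.4 mm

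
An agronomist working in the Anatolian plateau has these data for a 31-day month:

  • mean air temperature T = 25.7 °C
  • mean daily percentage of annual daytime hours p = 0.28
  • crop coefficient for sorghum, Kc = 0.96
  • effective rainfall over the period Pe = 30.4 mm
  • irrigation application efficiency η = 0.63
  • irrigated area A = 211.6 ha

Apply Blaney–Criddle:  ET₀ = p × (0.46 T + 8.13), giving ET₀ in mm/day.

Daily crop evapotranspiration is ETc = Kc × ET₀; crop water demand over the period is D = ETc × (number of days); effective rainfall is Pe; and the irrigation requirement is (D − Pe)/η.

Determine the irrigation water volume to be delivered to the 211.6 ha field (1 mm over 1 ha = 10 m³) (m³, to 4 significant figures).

456300 m³

ET₀ = 0.28 × (0.46 × 25.7 + 8.13) = 0.28 × 19.952 = 5.5866 mm/d
ETc = Kc × ET₀ = 0.96 × 5.5866 = 5.3631 mm/d
Crop demand D = ETc × 31 d = 5.3631 × 31 = 166.256 mm
D − Pe = 166.256 − 30.4 = 135.856 mm
Gross irrigation = 135.856 / 0.63 = 215.644 mm
Volume = 215.644 mm × 211.6 ha × 10 = 456302.7 m³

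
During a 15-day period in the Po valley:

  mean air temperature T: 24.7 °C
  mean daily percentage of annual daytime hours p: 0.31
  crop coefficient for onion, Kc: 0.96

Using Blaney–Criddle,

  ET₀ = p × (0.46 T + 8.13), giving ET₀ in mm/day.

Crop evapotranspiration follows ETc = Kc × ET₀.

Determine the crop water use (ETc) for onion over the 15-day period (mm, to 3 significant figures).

ET₀ = 0.31 × (0.46 × 24.7 + 8.13) = 0.31 × 19.492 = 6.0425 mm/d
ETc = Kc × ET₀ = 0.96 × 6.0425 = 5.8008 mm/d
Over 15 days: 5.8008 × 15 = 87.012 mm

87.0 mm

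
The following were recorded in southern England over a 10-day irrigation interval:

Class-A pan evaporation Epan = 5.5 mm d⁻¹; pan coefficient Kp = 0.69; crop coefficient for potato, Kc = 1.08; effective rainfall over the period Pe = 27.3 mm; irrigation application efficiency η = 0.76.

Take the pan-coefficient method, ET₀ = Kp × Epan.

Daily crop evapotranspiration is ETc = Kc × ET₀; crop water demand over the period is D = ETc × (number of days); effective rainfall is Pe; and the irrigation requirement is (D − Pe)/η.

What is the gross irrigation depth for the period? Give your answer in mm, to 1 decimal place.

18.0 mm

ET₀ = 0.69 × 5.5 = 3.7950 mm/d
ETc = Kc × ET₀ = 1.08 × 3.7950 = 4.0986 mm/d
Crop demand D = ETc × 10 d = 4.0986 × 10 = 40.986 mm
D − Pe = 40.986 − 27.3 = 13.686 mm
Gross irrigation = 13.686 / 0.76 = 18.008 mm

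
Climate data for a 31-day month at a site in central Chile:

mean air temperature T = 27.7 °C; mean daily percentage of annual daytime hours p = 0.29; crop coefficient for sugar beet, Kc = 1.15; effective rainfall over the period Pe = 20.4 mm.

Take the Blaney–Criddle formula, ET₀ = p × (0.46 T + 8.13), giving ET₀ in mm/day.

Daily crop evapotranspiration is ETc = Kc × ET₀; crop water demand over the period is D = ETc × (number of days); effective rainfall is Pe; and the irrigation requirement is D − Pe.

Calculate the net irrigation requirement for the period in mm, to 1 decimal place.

ET₀ = 0.29 × (0.46 × 27.7 + 8.13) = 0.29 × 20.872 = 6.0529 mm/d
ETc = Kc × ET₀ = 1.15 × 6.0529 = 6.9608 mm/d
Crop demand D = ETc × 31 d = 6.9608 × 31 = 215.785 mm
D − Pe = 215.785 − 20.4 = 195.385 mm

195.4 mm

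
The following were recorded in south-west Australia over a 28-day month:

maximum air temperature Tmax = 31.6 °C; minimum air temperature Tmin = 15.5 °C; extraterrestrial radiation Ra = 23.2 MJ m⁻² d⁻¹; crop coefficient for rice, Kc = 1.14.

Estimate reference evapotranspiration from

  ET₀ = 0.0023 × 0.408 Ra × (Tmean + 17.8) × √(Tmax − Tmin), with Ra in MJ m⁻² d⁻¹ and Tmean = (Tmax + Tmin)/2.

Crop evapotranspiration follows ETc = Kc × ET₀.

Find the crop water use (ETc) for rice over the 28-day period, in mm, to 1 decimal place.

Tmean = (31.6 + 15.5)/2 = 23.55 °C
0.408 Ra = 0.408 × 23.2 = 9.4656 mm/d equivalent
ET₀ = 0.0023 × 9.4656 × (23.55 + 17.8) × √16.1 = 0.0023 × 9.4656 × 41.35 × 4.0125 = 3.6122 mm/d
ETc = Kc × ET₀ = 1.14 × 3.6122 = 4.1179 mm/d
Over 28 days: 4.1179 × 28 = 115.301 mm

115.3 mm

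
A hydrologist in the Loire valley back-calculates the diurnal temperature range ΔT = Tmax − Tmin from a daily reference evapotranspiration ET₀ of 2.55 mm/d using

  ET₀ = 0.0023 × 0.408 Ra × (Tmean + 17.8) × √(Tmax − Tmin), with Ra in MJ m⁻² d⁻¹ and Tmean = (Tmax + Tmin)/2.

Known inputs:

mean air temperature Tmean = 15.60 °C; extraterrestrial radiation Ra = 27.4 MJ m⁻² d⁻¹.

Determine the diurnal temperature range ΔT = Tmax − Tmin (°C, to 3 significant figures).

8.82 °C

√ΔT = ET₀ / [0.0023 × 0.408 × Ra × (Tmean+17.8)] = 2.55 / (0.0023 × 11.1792 × 33.40) = 2.9693
ΔT = 2.9693² = 8.817 °C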